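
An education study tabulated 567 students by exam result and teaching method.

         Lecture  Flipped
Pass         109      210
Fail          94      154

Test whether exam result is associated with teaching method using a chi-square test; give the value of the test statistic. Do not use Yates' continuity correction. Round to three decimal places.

Row totals: 319, 248. Column totals: 203, 364. Grand total N = 567.
Expected counts (row total × column total / N):
  Pass, Lecture: 319×203/567 = 114.2099
  Pass, Flipped: 319×364/567 = 204.7901
  Fail, Lecture: 248×203/567 = 88.7901
  Fail, Flipped: 248×364/567 = 159.2099
Contributions (O − E)²/E:
  (109 − 114.2099)²/114.2099 = 0.2377
  (210 − 204.7901)²/204.7901 = 0.1325
  (94 − 88.7901)²/88.7901 = 0.3057
  (154 − 159.2099)²/159.2099 = 0.1705
χ² = 0.2377 + 0.1325 + 0.3057 + 0.1705 = 0.846

0.846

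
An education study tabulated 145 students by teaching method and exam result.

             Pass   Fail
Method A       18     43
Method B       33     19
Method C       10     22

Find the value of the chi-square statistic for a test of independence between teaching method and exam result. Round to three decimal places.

Row totals: 61, 52, 32. Column totals: 61, 84. Grand total N = 145.
Expected counts (row total × column total / N):
  Method A, Pass: 61×61/145 = 25.6621
  Method A, Fail: 61×84/145 = 35.3379
  Method B, Pass: 52×61/145 = 21.8759
  Method B, Fail: 52×84/145 = 30.1241
  Method C, Pass: 32×61/145 = 13.4621
  Method C, Fail: 32×84/145 = 18.5379
Contributions (O − E)²/E:
  (18 − 25.6621)²/25.6621 = 2.2877
  (43 − 35.3379)²/35.3379 = 1.6613
  (33 − 21.8759)²/21.8759 = 5.6567
  (19 − 30.1241)²/30.1241 = 4.1079
  (10 − 13.4621)²/13.4621 = 0.8904
  (22 − 18.5379)²/18.5379 = 0.6466
χ² = 2.2877 + 1.6613 + 5.6567 + 4.1079 + 0.8904 + 0.6466 = 15.251

15.251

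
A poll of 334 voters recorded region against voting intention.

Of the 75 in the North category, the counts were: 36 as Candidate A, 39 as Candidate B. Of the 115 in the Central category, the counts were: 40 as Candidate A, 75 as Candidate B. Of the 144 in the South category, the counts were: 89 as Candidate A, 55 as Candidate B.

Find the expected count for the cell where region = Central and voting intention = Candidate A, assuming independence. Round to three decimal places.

56.811

Row total (Central) = 115; column total (Candidate A) = 165; grand total N = 334.
Expected count = (row total × column total) / N = 115 × 165 / 334 = 56.811.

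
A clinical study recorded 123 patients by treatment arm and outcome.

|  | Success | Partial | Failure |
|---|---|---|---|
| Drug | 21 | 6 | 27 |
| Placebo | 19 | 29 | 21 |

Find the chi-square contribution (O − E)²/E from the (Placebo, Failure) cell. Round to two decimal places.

1.30

Row total (Placebo) = 69; column total (Failure) = 48; N = 123.
Expected count E = 69 × 48 / 123 = 26.927.
Contribution = (O − E)²/E = (21 − 26.927)² / 26.927 = 1.30.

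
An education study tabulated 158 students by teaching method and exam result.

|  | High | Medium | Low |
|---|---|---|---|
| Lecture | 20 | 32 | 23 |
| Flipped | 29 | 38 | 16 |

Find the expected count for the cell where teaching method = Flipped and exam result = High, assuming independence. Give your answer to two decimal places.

Row total (Flipped) = 83; column total (High) = 49; grand total N = 158.
Expected count = (row total × column total) / N = 83 × 49 / 158 = 25.74.

25.74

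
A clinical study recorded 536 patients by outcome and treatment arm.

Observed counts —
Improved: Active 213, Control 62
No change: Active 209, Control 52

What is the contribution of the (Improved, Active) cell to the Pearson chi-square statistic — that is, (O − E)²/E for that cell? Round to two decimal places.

Row total (Improved) = 275; column total (Active) = 422; N = 536.
Expected count E = 275 × 422 / 536 = 216.511.
Contribution = (O − E)²/E = (213 − 216.511)² / 216.511 = 0.06.

0.06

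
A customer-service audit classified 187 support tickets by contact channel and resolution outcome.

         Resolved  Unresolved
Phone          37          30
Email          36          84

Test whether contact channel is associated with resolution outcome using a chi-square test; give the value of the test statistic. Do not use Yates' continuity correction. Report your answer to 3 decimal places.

11.495

Row totals: 67, 120. Column totals: 73, 114. Grand total N = 187.
Expected counts (row total × column total / N):
  Phone, Resolved: 67×73/187 = 26.1551
  Phone, Unresolved: 67×114/187 = 40.8449
  Email, Resolved: 120×73/187 = 46.8449
  Email, Unresolved: 120×114/187 = 73.1551
Contributions (O − E)²/E:
  (37 − 26.1551)²/26.1551 = 4.4967
  (30 − 40.8449)²/40.8449 = 2.8795
  (36 − 46.8449)²/46.8449 = 2.5107
  (84 − 73.1551)²/73.1551 = 1.6077
χ² = 4.4967 + 2.8795 + 2.5107 + 1.6077 = 11.495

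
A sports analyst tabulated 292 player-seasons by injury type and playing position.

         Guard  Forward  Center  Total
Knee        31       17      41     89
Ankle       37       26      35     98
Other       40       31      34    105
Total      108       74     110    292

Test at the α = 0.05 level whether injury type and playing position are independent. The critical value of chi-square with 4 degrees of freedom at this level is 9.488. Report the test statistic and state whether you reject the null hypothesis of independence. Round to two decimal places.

4.85; fail to reject H₀

Grand total N = 292.
Expected counts (row total × column total / N):
  Knee, Guard: 89×108/292 = 32.918
  Knee, Forward: 89×74/292 = 22.555
  Knee, Center: 89×110/292 = 33.527
  Ankle, Guard: 98×108/292 = 36.247
  Ankle, Forward: 98×74/292 = 24.836
  Ankle, Center: 98×110/292 = 36.918
  Other, Guard: 105×108/292 = 38.836
  Other, Forward: 105×74/292 = 26.610
  Other, Center: 105×110/292 = 39.555
Contributions (O − E)²/E:
  (31 − 32.918)²/32.918 = 0.1118
  (17 − 22.555)²/22.555 = 1.3681
  (41 − 33.527)²/33.527 = 1.6657
  (37 − 36.247)²/36.247 = 0.0156
  (26 − 24.836)²/24.836 = 0.0546
  (35 − 36.918)²/36.918 = 0.0996
  (40 − 38.836)²/38.836 = 0.0349
  (31 − 26.610)²/26.610 = 0.7242
  (34 − 39.555)²/39.555 = 0.7801
χ² = 0.1118 + 1.3681 + 1.6657 + 0.0156 + 0.0546 + 0.0996 + 0.0349 + 0.7242 + 0.7801 = 4.85
df = (3−1)(3−1) = 4. Since 4.85 < 9.488, fail to reject the null hypothesis of independence at α = 0.05.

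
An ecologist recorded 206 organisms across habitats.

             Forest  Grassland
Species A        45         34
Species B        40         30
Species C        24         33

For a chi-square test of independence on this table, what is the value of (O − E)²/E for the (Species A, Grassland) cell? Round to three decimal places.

Row total (Species A) = 79; column total (Grassland) = 97; N = 206.
Expected count E = 79 × 97 / 206 = 37.1990.
Contribution = (O − E)²/E = (34 − 37.1990)² / 37.1990 = 0.275.

0.275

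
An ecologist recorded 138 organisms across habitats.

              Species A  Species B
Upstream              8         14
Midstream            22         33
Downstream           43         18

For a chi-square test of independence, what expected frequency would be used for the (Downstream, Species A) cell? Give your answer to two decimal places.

32.27

Row total (Downstream) = 61; column total (Species A) = 73; grand total N = 138.
Expected count = (row total × column total) / N = 61 × 73 / 138 = 32.27.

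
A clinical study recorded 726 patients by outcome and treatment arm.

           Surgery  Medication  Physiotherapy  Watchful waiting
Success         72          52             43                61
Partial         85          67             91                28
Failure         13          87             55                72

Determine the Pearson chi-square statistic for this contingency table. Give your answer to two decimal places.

Row totals: 228, 271, 227. Column totals: 170, 206, 189, 161. Grand total N = 726.
Expected counts (row total × column total / N):
  Success, Surgery: 228×170/726 = 53.388
  Success, Medication: 228×206/726 = 64.694
  Success, Physiotherapy: 228×189/726 = 59.355
  Success, Watchful waiting: 228×161/726 = 50.562
  Partial, Surgery: 271×170/726 = 63.457
  Partial, Medication: 271×206/726 = 76.895
  Partial, Physiotherapy: 271×189/726 = 70.550
  Partial, Watchful waiting: 271×161/726 = 60.098
  Failure, Surgery: 227×170/726 = 53.154
  Failure, Medication: 227×206/726 = 64.410
  Failure, Physiotherapy: 227×189/726 = 59.095
  Failure, Watchful waiting: 227×161/726 = 50.340
Contributions (O − E)²/E:
  (72 − 53.388)²/53.388 = 6.4885
  (52 − 64.694)²/64.694 = 2.4908
  (43 − 59.355)²/59.355 = 4.5065
  (61 − 50.562)²/50.562 = 2.1548
  (85 − 63.457)²/63.457 = 7.3136
  (67 − 76.895)²/76.895 = 1.2733
  (91 − 70.550)²/70.550 = 5.9277
  (28 − 60.098)²/60.098 = 17.1434
  (13 − 53.154)²/53.154 = 30.3334
  (87 − 64.410)²/64.410 = 7.9228
  (55 − 59.095)²/59.095 = 0.2838
  (72 − 50.340)²/50.340 = 9.3197
χ² = 6.4885 + 2.4908 + 4.5065 + 2.1548 + 7.3136 + 1.2733 + 5.9277 + 17.1434 + 30.3334 + 7.9228 + 0.2838 + 9.3197 = 95.16

95.16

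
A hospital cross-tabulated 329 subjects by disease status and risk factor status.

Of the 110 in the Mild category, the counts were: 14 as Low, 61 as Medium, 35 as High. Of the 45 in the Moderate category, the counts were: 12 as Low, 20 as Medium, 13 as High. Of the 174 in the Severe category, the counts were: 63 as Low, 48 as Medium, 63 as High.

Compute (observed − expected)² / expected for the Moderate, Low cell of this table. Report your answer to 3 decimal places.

0.002

Row total (Moderate) = 45; column total (Low) = 89; N = 329.
Expected count E = 45 × 89 / 329 = 12.1733.
Contribution = (O − E)²/E = (12 − 12.1733)² / 12.1733 = 0.002.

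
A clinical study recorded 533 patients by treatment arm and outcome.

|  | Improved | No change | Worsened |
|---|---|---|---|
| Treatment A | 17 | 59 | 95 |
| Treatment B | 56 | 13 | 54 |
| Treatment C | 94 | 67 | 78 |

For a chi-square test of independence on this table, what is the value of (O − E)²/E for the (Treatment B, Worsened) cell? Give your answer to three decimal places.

0.050

Row total (Treatment B) = 123; column total (Worsened) = 227; N = 533.
Expected count E = 123 × 227 / 533 = 52.38462.
Contribution = (O − E)²/E = (54 − 52.38462)² / 52.38462 = 0.050.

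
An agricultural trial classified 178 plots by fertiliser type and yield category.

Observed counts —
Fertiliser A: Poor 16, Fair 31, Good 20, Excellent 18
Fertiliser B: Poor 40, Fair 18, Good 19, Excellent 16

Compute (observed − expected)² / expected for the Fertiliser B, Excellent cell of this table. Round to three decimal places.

Row total (Fertiliser B) = 93; column total (Excellent) = 34; N = 178.
Expected count E = 93 × 34 / 178 = 17.7640.
Contribution = (O − E)²/E = (16 − 17.7640)² / 17.7640 = 0.175.

0.175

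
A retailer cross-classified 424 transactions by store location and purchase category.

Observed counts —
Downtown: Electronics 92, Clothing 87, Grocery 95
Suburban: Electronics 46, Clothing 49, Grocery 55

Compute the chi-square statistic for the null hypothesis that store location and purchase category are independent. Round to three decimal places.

Row totals: 274, 150. Column totals: 138, 136, 150. Grand total N = 424.
Expected counts (row total × column total / N):
  Downtown, Electronics: 274×138/424 = 89.1792
  Downtown, Clothing: 274×136/424 = 87.8868
  Downtown, Grocery: 274×150/424 = 96.9340
  Suburban, Electronics: 150×138/424 = 48.8208
  Suburban, Clothing: 150×136/424 = 48.1132
  Suburban, Grocery: 150×150/424 = 53.0660
Contributions (O − E)²/E:
  (92 − 89.1792)²/89.1792 = 0.0892
  (87 − 87.8868)²/87.8868 = 0.0089
  (95 − 96.9340)²/96.9340 = 0.0386
  (46 − 48.8208)²/48.8208 = 0.1630
  (49 − 48.1132)²/48.1132 = 0.0163
  (55 − 53.0660)²/53.0660 = 0.0705
χ² = 0.0892 + 0.0089 + 0.0386 + 0.1630 + 0.0163 + 0.0705 = 0.387

0.387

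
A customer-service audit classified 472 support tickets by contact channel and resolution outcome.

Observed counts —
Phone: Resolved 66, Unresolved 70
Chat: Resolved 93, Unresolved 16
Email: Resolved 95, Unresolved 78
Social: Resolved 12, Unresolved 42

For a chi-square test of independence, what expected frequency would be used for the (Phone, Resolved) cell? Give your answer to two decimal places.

76.64

Row total (Phone) = 136; column total (Resolved) = 266; grand total N = 472.
Expected count = (row total × column total) / N = 136 × 266 / 472 = 76.64.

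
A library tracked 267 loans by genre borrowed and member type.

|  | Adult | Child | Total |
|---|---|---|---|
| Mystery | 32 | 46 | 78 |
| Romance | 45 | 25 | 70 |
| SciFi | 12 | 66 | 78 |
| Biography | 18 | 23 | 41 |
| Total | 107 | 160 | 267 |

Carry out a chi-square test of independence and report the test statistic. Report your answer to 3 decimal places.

37.165

Grand total N = 267.
Expected counts (row total × column total / N):
  Mystery, Adult: 78×107/267 = 31.2584
  Mystery, Child: 78×160/267 = 46.7416
  Romance, Adult: 70×107/267 = 28.0524
  Romance, Child: 70×160/267 = 41.9476
  SciFi, Adult: 78×107/267 = 31.2584
  SciFi, Child: 78×160/267 = 46.7416
  Biography, Adult: 41×107/267 = 16.4307
  Biography, Child: 41×160/267 = 24.5693
Contributions (O − E)²/E:
  (32 − 31.2584)²/31.2584 = 0.0176
  (46 − 46.7416)²/46.7416 = 0.0118
  (45 − 28.0524)²/28.0524 = 10.2387
  (25 − 41.9476)²/41.9476 = 6.8471
  (12 − 31.2584)²/31.2584 = 11.8652
  (66 − 46.7416)²/46.7416 = 7.9348
  (18 − 16.4307)²/16.4307 = 0.1499
  (23 − 24.5693)²/24.5693 = 0.1002
χ² = 0.0176 + 0.0118 + 10.2387 + 6.8471 + 11.8652 + 7.9348 + 0.1499 + 0.1002 = 37.165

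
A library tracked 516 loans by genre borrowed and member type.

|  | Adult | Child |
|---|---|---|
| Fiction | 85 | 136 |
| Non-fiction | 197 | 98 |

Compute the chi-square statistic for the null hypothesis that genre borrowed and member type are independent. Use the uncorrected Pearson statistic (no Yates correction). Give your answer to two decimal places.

40.88

Row totals: 221, 295. Column totals: 282, 234. Grand total N = 516.
Expected counts (row total × column total / N):
  Fiction, Adult: 221×282/516 = 120.779
  Fiction, Child: 221×234/516 = 100.221
  Non-fiction, Adult: 295×282/516 = 161.221
  Non-fiction, Child: 295×234/516 = 133.779
Contributions (O − E)²/E:
  (85 − 120.779)²/120.779 = 10.5990
  (136 − 100.221)²/100.221 = 12.7731
  (197 − 161.221)²/161.221 = 7.9403
  (98 − 133.779)²/133.779 = 9.5690
χ² = 10.5990 + 12.7731 + 7.9403 + 9.5690 = 40.88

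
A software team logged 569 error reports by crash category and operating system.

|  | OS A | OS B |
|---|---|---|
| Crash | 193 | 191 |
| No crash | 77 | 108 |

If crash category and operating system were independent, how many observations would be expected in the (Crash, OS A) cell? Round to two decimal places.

182.21

Row total (Crash) = 384; column total (OS A) = 270; grand total N = 569.
Expected count = (row total × column total) / N = 384 × 270 / 569 = 182.21.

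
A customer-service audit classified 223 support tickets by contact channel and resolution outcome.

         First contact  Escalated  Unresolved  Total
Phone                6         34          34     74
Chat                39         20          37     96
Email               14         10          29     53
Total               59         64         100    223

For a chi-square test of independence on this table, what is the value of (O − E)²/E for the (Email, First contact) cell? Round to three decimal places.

0.000

Row total (Email) = 53; column total (First contact) = 59; N = 223.
Expected count E = 53 × 59 / 223 = 14.0224.
Contribution = (O − E)²/E = (14 − 14.0224)² / 14.0224 = 0.000.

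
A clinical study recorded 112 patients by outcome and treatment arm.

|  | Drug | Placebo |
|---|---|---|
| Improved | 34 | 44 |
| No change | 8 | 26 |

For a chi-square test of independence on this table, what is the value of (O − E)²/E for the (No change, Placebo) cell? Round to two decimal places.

1.06

Row total (No change) = 34; column total (Placebo) = 70; N = 112.
Expected count E = 34 × 70 / 112 = 21.250.
Contribution = (O − E)²/E = (26 − 21.250)² / 21.250 = 1.06.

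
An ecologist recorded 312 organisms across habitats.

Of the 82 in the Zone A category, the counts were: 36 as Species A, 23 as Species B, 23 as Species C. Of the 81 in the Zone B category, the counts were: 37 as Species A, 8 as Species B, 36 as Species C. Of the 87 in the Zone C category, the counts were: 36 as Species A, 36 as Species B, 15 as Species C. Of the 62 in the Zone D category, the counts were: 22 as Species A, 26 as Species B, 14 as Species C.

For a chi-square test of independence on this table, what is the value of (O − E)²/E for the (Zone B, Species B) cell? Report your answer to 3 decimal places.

Row total (Zone B) = 81; column total (Species B) = 93; N = 312.
Expected count E = 81 × 93 / 312 = 24.1442.
Contribution = (O − E)²/E = (8 − 24.1442)² / 24.1442 = 10.795.

10.795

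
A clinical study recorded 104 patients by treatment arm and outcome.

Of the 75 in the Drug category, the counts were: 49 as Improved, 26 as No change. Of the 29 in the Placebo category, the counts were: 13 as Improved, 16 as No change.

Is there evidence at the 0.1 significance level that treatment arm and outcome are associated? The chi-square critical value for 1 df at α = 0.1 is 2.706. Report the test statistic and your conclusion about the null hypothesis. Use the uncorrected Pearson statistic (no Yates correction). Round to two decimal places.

Row totals: 75, 29. Column totals: 62, 42. Grand total N = 104.
Expected counts (row total × column total / N):
  Drug, Improved: 75×62/104 = 44.712
  Drug, No change: 75×42/104 = 30.288
  Placebo, Improved: 29×62/104 = 17.288
  Placebo, No change: 29×42/104 = 11.712
Contributions (O − E)²/E:
  (49 − 44.712)²/44.712 = 0.4112
  (26 − 30.288)²/30.288 = 0.6071
  (13 − 17.288)²/17.288 = 1.0636
  (16 − 11.712)²/11.712 = 1.5699
χ² = 0.4112 + 0.6071 + 1.0636 + 1.5699 = 3.65
df = (2−1)(2−1) = 1. Since 3.65 > 2.706, reject the null hypothesis of independence at α = 0.1.

3.65; reject H₀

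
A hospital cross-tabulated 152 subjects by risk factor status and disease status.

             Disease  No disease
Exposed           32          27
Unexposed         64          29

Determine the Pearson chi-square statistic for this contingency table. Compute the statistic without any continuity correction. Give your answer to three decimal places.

3.298

Row totals: 59, 93. Column totals: 96, 56. Grand total N = 152.
Expected counts (row total × column total / N):
  Exposed, Disease: 59×96/152 = 37.2632
  Exposed, No disease: 59×56/152 = 21.7368
  Unexposed, Disease: 93×96/152 = 58.7368
  Unexposed, No disease: 93×56/152 = 34.2632
Contributions (O − E)²/E:
  (32 − 37.2632)²/37.2632 = 0.7434
  (27 − 21.7368)²/21.7368 = 1.2744
  (64 − 58.7368)²/58.7368 = 0.4716
  (29 − 34.2632)²/34.2632 = 0.8085
χ² = 0.7434 + 1.2744 + 0.4716 + 0.8085 = 3.298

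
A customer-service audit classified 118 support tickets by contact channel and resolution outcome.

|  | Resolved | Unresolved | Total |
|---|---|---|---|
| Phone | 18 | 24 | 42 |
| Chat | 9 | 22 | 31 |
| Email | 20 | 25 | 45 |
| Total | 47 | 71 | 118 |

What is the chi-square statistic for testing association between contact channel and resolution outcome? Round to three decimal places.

2.069

Grand total N = 118.
Expected counts (row total × column total / N):
  Phone, Resolved: 42×47/118 = 16.7288
  Phone, Unresolved: 42×71/118 = 25.2712
  Chat, Resolved: 31×47/118 = 12.3475
  Chat, Unresolved: 31×71/118 = 18.6525
  Email, Resolved: 45×47/118 = 17.9237
  Email, Unresolved: 45×71/118 = 27.0763
Contributions (O − E)²/E:
  (18 − 16.7288)²/16.7288 = 0.0966
  (24 − 25.2712)²/25.2712 = 0.0639
  (9 − 12.3475)²/12.3475 = 0.9075
  (22 − 18.6525)²/18.6525 = 0.6008
  (20 − 17.9237)²/17.9237 = 0.2405
  (25 − 27.0763)²/27.0763 = 0.1592
χ² = 0.0966 + 0.0639 + 0.9075 + 0.6008 + 0.2405 + 0.1592 = 2.069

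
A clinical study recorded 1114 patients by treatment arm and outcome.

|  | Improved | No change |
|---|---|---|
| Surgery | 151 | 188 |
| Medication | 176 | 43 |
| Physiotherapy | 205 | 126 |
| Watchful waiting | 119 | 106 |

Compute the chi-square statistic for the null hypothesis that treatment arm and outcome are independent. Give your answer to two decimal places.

74.82

Row totals: 339, 219, 331, 225. Column totals: 651, 463. Grand total N = 1114.
Expected counts (row total × column total / N):
  Surgery, Improved: 339×651/1114 = 198.105
  Surgery, No change: 339×463/1114 = 140.895
  Medication, Improved: 219×651/1114 = 127.979
  Medication, No change: 219×463/1114 = 91.021
  Physiotherapy, Improved: 331×651/1114 = 193.430
  Physiotherapy, No change: 331×463/1114 = 137.570
  Watchful waiting, Improved: 225×651/1114 = 131.486
  Watchful waiting, No change: 225×463/1114 = 93.514
Contributions (O − E)²/E:
  (151 − 198.105)²/198.105 = 11.2005
  (188 − 140.895)²/140.895 = 15.7485
  (176 − 127.979)²/127.979 = 18.0187
  (43 − 91.021)²/91.021 = 25.3350
  (205 − 193.430)²/193.430 = 0.6921
  (126 − 137.570)²/137.570 = 0.9731
  (119 − 131.486)²/131.486 = 1.1857
  (106 − 93.514)²/93.514 = 1.6671
χ² = 11.2005 + 15.7485 + 18.0187 + 25.3350 + 0.6921 + 0.9731 + 1.1857 + 1.6671 = 74.82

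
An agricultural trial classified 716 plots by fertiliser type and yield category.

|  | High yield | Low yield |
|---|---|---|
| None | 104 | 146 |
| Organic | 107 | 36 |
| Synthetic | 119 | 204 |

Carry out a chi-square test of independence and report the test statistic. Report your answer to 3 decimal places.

Row totals: 250, 143, 323. Column totals: 330, 386. Grand total N = 716.
Expected counts (row total × column total / N):
  None, High yield: 250×330/716 = 115.2235
  None, Low yield: 250×386/716 = 134.7765
  Organic, High yield: 143×330/716 = 65.9078
  Organic, Low yield: 143×386/716 = 77.0922
  Synthetic, High yield: 323×330/716 = 148.8687
  Synthetic, Low yield: 323×386/716 = 174.1313
Contributions (O − E)²/E:
  (104 − 115.2235)²/115.2235 = 1.0932
  (146 − 134.7765)²/134.7765 = 0.9346
  (107 − 65.9078)²/65.9078 = 25.6202
  (36 − 77.0922)²/77.0922 = 21.9032
  (119 − 148.8687)²/148.8687 = 5.9928
  (204 − 174.1313)²/174.1313 = 5.1234
χ² = 1.0932 + 0.9346 + 25.6202 + 21.9032 + 5.9928 + 5.1234 = 60.667

60.667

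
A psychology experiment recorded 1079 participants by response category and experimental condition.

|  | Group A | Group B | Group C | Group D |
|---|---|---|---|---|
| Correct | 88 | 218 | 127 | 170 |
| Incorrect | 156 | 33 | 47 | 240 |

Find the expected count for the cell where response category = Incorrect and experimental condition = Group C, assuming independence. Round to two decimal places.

76.76

Row total (Incorrect) = 476; column total (Group C) = 174; grand total N = 1079.
Expected count = (row total × column total) / N = 476 × 174 / 1079 = 76.76.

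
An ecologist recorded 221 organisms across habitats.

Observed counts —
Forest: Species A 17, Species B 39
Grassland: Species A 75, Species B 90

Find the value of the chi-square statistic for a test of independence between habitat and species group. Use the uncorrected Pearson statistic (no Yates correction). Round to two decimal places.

3.92

Row totals: 56, 165. Column totals: 92, 129. Grand total N = 221.
Expected counts (row total × column total / N):
  Forest, Species A: 56×92/221 = 23.312
  Forest, Species B: 56×129/221 = 32.688
  Grassland, Species A: 165×92/221 = 68.688
  Grassland, Species B: 165×129/221 = 96.312
Contributions (O − E)²/E:
  (17 − 23.312)²/23.312 = 1.7090
  (39 − 32.688)²/32.688 = 1.2188
  (75 − 68.688)²/68.688 = 0.5800
  (90 − 96.312)²/96.312 = 0.4137
χ² = 1.7090 + 1.2188 + 0.5800 + 0.4137 = 3.92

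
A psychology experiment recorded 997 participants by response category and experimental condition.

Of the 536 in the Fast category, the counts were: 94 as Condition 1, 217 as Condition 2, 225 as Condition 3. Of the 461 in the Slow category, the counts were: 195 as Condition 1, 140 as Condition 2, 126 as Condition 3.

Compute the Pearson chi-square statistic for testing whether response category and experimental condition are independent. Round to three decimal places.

Row totals: 536, 461. Column totals: 289, 357, 351. Grand total N = 997.
Expected counts (row total × column total / N):
  Fast, Condition 1: 536×289/997 = 155.3701
  Fast, Condition 2: 536×357/997 = 191.9278
  Fast, Condition 3: 536×351/997 = 188.7021
  Slow, Condition 1: 461×289/997 = 133.6299
  Slow, Condition 2: 461×357/997 = 165.0722
  Slow, Condition 3: 461×351/997 = 162.2979
Contributions (O − E)²/E:
  (94 − 155.3701)²/155.3701 = 24.2408
  (217 − 191.9278)²/191.9278 = 3.2753
  (225 − 188.7021)²/188.7021 = 6.9821
  (195 − 133.6299)²/133.6299 = 28.1845
  (140 − 165.0722)²/165.0722 = 3.8081
  (126 − 162.2979)²/162.2979 = 8.1180
χ² = 24.2408 + 3.2753 + 6.9821 + 28.1845 + 3.8081 + 8.1180 = 74.609

74.609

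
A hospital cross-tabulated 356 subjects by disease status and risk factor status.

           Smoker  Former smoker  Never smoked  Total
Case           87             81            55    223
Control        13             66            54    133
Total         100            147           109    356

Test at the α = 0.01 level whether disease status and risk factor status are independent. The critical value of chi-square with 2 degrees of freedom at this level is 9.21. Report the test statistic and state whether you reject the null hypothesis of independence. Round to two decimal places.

35.84; reject H₀

Grand total N = 356.
Expected counts (row total × column total / N):
  Case, Smoker: 223×100/356 = 62.640
  Case, Former smoker: 223×147/356 = 92.081
  Case, Never smoked: 223×109/356 = 68.278
  Control, Smoker: 133×100/356 = 37.360
  Control, Former smoker: 133×147/356 = 54.919
  Control, Never smoked: 133×109/356 = 40.722
Contributions (O − E)²/E:
  (87 − 62.640)²/62.640 = 9.4733
  (81 − 92.081)²/92.081 = 1.3335
  (55 − 68.278)²/68.278 = 2.5822
  (13 − 37.360)²/37.360 = 15.8836
  (66 − 54.919)²/54.919 = 2.2358
  (54 − 40.722)²/40.722 = 4.3295
χ² = 9.4733 + 1.3335 + 2.5822 + 15.8836 + 2.2358 + 4.3295 = 35.84
df = (2−1)(3−1) = 2. Since 35.84 > 9.21, reject the null hypothesis of independence at α = 0.01.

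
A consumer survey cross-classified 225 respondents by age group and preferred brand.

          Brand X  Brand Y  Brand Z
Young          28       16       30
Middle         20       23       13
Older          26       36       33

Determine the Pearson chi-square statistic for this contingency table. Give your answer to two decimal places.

Row totals: 74, 56, 95. Column totals: 74, 75, 76. Grand total N = 225.
Expected counts (row total × column total / N):
  Young, Brand X: 74×74/225 = 24.338
  Young, Brand Y: 74×75/225 = 24.667
  Young, Brand Z: 74×76/225 = 24.996
  Middle, Brand X: 56×74/225 = 18.418
  Middle, Brand Y: 56×75/225 = 18.667
  Middle, Brand Z: 56×76/225 = 18.916
  Older, Brand X: 95×74/225 = 31.244
  Older, Brand Y: 95×75/225 = 31.667
  Older, Brand Z: 95×76/225 = 32.089
Contributions (O − E)²/E:
  (28 − 24.338)²/24.338 = 0.5510
  (16 − 24.667)²/24.667 = 3.0452
  (30 − 24.996)²/24.996 = 1.0018
  (20 − 18.418)²/18.418 = 0.1359
  (23 − 18.667)²/18.667 = 1.0058
  (13 − 18.916)²/18.916 = 1.8502
  (26 − 31.244)²/31.244 = 0.8802
  (36 − 31.667)²/31.667 = 0.5929
  (33 − 32.089)²/32.089 = 0.0259
χ² = 0.5510 + 3.0452 + 1.0018 + 0.1359 + 1.0058 + 1.8502 + 0.8802 + 0.5929 + 0.0259 = 9.09

9.09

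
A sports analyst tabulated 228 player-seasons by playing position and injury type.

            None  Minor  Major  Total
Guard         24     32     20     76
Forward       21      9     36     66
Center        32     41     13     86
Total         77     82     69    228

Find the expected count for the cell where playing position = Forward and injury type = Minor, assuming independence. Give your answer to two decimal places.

23.74

Row total (Forward) = 66; column total (Minor) = 82; grand total N = 228.
Expected count = (row total × column total) / N = 66 × 82 / 228 = 23.74.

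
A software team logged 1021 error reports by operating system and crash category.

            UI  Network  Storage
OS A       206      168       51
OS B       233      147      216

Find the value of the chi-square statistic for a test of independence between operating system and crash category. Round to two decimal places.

78.59

Row totals: 425, 596. Column totals: 439, 315, 267. Grand total N = 1021.
Expected counts (row total × column total / N):
  OS A, UI: 425×439/1021 = 182.738
  OS A, Network: 425×315/1021 = 131.121
  OS A, Storage: 425×267/1021 = 111.141
  OS B, UI: 596×439/1021 = 256.262
  OS B, Network: 596×315/1021 = 183.879
  OS B, Storage: 596×267/1021 = 155.859
Contributions (O − E)²/E:
  (206 − 182.738)²/182.738 = 2.9612
  (168 − 131.121)²/131.121 = 10.3726
  (51 − 111.141)²/111.141 = 32.5437
  (233 − 256.262)²/256.262 = 2.1116
  (147 − 183.879)²/183.879 = 7.3965
  (216 − 155.859)²/155.859 = 23.2065
χ² = 2.9612 + 10.3726 + 32.5437 + 2.1116 + 7.3965 + 23.2065 = 78.59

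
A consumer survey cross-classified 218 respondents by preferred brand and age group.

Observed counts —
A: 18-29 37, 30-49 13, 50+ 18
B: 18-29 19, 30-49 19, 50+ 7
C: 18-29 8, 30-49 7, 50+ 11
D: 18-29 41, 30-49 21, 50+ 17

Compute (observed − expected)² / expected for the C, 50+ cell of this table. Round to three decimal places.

Row total (C) = 26; column total (50+) = 53; N = 218.
Expected count E = 26 × 53 / 218 = 6.321101.
Contribution = (O − E)²/E = (11 − 6.321101)² / 6.321101 = 3.463.

3.463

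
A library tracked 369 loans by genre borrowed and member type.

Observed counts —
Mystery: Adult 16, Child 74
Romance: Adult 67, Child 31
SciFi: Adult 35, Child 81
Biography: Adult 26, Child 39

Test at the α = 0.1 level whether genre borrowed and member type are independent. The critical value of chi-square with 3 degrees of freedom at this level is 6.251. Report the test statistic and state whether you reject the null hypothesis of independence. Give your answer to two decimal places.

Row totals: 90, 98, 116, 65. Column totals: 144, 225. Grand total N = 369.
Expected counts (row total × column total / N):
  Mystery, Adult: 90×144/369 = 35.122
  Mystery, Child: 90×225/369 = 54.878
  Romance, Adult: 98×144/369 = 38.244
  Romance, Child: 98×225/369 = 59.756
  SciFi, Adult: 116×144/369 = 45.268
  SciFi, Child: 116×225/369 = 70.732
  Biography, Adult: 65×144/369 = 25.366
  Biography, Child: 65×225/369 = 39.634
Contributions (O − E)²/E:
  (16 − 35.122)²/35.122 = 10.4109
  (74 − 54.878)²/54.878 = 6.6630
  (67 − 38.244)²/38.244 = 21.6219
  (31 − 59.756)²/59.756 = 13.8381
  (35 − 45.268)²/45.268 = 2.3291
  (81 − 70.732)²/70.732 = 1.4906
  (26 − 25.366)²/25.366 = 0.0158
  (39 − 39.634)²/39.634 = 0.0101
χ² = 10.4109 + 6.6630 + 21.6219 + 13.8381 + 2.3291 + 1.4906 + 0.0158 + 0.0101 = 56.38
df = (4−1)(2−1) = 3. Since 56.38 > 6.251, reject the null hypothesis of independence at α = 0.1.

56.38; reject H₀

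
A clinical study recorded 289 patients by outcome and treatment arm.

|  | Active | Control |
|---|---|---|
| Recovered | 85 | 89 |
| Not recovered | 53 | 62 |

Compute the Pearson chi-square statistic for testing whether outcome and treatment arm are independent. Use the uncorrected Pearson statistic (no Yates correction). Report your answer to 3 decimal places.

0.212

Row totals: 174, 115. Column totals: 138, 151. Grand total N = 289.
Expected counts (row total × column total / N):
  Recovered, Active: 174×138/289 = 83.0865
  Recovered, Control: 174×151/289 = 90.9135
  Not recovered, Active: 115×138/289 = 54.9135
  Not recovered, Control: 115×151/289 = 60.0865
Contributions (O − E)²/E:
  (85 − 83.0865)²/83.0865 = 0.0441
  (89 − 90.9135)²/90.9135 = 0.0403
  (53 − 54.9135)²/54.9135 = 0.0667
  (62 − 60.0865)²/60.0865 = 0.0609
χ² = 0.0441 + 0.0403 + 0.0667 + 0.0609 = 0.212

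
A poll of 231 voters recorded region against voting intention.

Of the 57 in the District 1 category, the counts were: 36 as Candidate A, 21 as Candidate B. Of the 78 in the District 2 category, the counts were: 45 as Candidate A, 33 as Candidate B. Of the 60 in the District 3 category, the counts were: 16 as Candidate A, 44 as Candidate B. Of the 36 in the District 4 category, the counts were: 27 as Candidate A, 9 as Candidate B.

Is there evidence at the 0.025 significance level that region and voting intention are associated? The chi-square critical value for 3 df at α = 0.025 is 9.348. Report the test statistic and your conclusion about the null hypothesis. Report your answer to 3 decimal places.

Row totals: 57, 78, 60, 36. Column totals: 124, 107. Grand total N = 231.
Expected counts (row total × column total / N):
  District 1, Candidate A: 57×124/231 = 30.597403
  District 1, Candidate B: 57×107/231 = 26.402597
  District 2, Candidate A: 78×124/231 = 41.870130
  District 2, Candidate B: 78×107/231 = 36.129870
  District 3, Candidate A: 60×124/231 = 32.207792
  District 3, Candidate B: 60×107/231 = 27.792208
  District 4, Candidate A: 36×124/231 = 19.324675
  District 4, Candidate B: 36×107/231 = 16.675325
Contributions (O − E)²/E:
  (36 − 30.597403)²/30.597403 = 0.9539
  (21 − 26.402597)²/26.402597 = 1.1055
  (45 − 41.870130)²/41.870130 = 0.2340
  (33 − 36.129870)²/36.129870 = 0.2711
  (16 − 32.207792)²/32.207792 = 8.1562
  (44 − 27.792208)²/27.792208 = 9.4520
  (27 − 19.324675)²/19.324675 = 3.0485
  (9 − 16.675325)²/16.675325 = 3.5328
χ² = 0.9539 + 1.1055 + 0.2340 + 0.2711 + 8.1562 + 9.4520 + 3.0485 + 3.5328 = 26.754
df = (4−1)(2−1) = 3. Since 26.754 > 9.348, reject the null hypothesis of independence at α = 0.025.

26.754; reject H₀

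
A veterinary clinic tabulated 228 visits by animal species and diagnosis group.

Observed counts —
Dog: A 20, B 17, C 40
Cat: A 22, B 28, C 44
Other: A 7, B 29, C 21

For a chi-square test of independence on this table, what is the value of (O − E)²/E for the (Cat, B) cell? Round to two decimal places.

0.21

Row total (Cat) = 94; column total (B) = 74; N = 228.
Expected count E = 94 × 74 / 228 = 30.509.
Contribution = (O − E)²/E = (28 − 30.509)² / 30.509 = 0.21.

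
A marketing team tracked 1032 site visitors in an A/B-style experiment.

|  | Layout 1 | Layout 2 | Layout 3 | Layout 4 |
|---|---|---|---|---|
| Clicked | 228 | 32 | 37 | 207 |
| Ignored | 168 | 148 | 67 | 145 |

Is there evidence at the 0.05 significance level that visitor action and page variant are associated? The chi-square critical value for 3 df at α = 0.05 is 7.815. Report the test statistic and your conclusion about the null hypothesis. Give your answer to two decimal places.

Row totals: 504, 528. Column totals: 396, 180, 104, 352. Grand total N = 1032.
Expected counts (row total × column total / N):
  Clicked, Layout 1: 504×396/1032 = 193.395
  Clicked, Layout 2: 504×180/1032 = 87.907
  Clicked, Layout 3: 504×104/1032 = 50.791
  Clicked, Layout 4: 504×352/1032 = 171.907
  Ignored, Layout 1: 528×396/1032 = 202.605
  Ignored, Layout 2: 528×180/1032 = 92.093
  Ignored, Layout 3: 528×104/1032 = 53.209
  Ignored, Layout 4: 528×352/1032 = 180.093
Contributions (O − E)²/E:
  (228 − 193.395)²/193.395 = 6.1920
  (32 − 87.907)²/87.907 = 35.5557
  (37 − 50.791)²/50.791 = 3.7446
  (207 − 171.907)²/171.907 = 7.1639
  (168 − 202.605)²/202.605 = 5.9105
  (148 − 92.093)²/92.093 = 33.9395
  (67 − 53.209)²/53.209 = 3.5744
  (145 − 180.093)²/180.093 = 6.8382
χ² = 6.1920 + 35.5557 + 3.7446 + 7.1639 + 5.9105 + 33.9395 + 3.5744 + 6.8382 = 102.92
df = (2−1)(4−1) = 3. Since 102.92 > 7.815, reject the null hypothesis of independence at α = 0.05.

102.92; reject H₀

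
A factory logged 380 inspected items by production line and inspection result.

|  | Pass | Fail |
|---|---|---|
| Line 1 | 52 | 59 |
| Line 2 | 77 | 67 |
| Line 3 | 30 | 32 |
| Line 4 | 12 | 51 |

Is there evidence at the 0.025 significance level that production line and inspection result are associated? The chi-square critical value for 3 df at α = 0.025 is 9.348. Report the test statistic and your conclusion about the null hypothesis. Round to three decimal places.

21.761; reject H₀

Row totals: 111, 144, 62, 63. Column totals: 171, 209. Grand total N = 380.
Expected counts (row total × column total / N):
  Line 1, Pass: 111×171/380 = 49.9500
  Line 1, Fail: 111×209/380 = 61.0500
  Line 2, Pass: 144×171/380 = 64.8000
  Line 2, Fail: 144×209/380 = 79.2000
  Line 3, Pass: 62×171/380 = 27.9000
  Line 3, Fail: 62×209/380 = 34.1000
  Line 4, Pass: 63×171/380 = 28.3500
  Line 4, Fail: 63×209/380 = 34.6500
Contributions (O − E)²/E:
  (52 − 49.9500)²/49.9500 = 0.0841
  (59 − 61.0500)²/61.0500 = 0.0688
  (77 − 64.8000)²/64.8000 = 2.2969
  (67 − 79.2000)²/79.2000 = 1.8793
  (30 − 27.9000)²/27.9000 = 0.1581
  (32 − 34.1000)²/34.1000 = 0.1293
  (12 − 28.3500)²/28.3500 = 9.4294
  (51 − 34.6500)²/34.6500 = 7.7149
χ² = 0.0841 + 0.0688 + 2.2969 + 1.8793 + 0.1581 + 0.1293 + 9.4294 + 7.7149 = 21.761
df = (4−1)(2−1) = 3. Since 21.761 > 9.348, reject the null hypothesis of independence at α = 0.025.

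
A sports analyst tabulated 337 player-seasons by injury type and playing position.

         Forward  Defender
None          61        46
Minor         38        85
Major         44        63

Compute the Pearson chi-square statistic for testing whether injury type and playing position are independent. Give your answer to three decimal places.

Row totals: 107, 123, 107. Column totals: 143, 194. Grand total N = 337.
Expected counts (row total × column total / N):
  None, Forward: 107×143/337 = 45.4036
  None, Defender: 107×194/337 = 61.5964
  Minor, Forward: 123×143/337 = 52.1929
  Minor, Defender: 123×194/337 = 70.8071
  Major, Forward: 107×143/337 = 45.4036
  Major, Defender: 107×194/337 = 61.5964
Contributions (O − E)²/E:
  (61 − 45.4036)²/45.4036 = 5.3575
  (46 − 61.5964)²/61.5964 = 3.9491
  (38 − 52.1929)²/52.1929 = 3.8595
  (85 − 70.8071)²/70.8071 = 2.8449
  (44 − 45.4036)²/45.4036 = 0.0434
  (63 − 61.5964)²/61.5964 = 0.0320
χ² = 5.3575 + 3.9491 + 3.8595 + 2.8449 + 0.0434 + 0.0320 = 16.086

16.086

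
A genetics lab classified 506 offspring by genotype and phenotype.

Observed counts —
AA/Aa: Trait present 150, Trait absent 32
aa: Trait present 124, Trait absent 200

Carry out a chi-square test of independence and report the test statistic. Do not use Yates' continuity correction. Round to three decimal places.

91.477

Row totals: 182, 324. Column totals: 274, 232. Grand total N = 506.
Expected counts (row total × column total / N):
  AA/Aa, Trait present: 182×274/506 = 98.5534
  AA/Aa, Trait absent: 182×232/506 = 83.4466
  aa, Trait present: 324×274/506 = 175.4466
  aa, Trait absent: 324×232/506 = 148.5534
Contributions (O − E)²/E:
  (150 − 98.5534)²/98.5534 = 26.8560
  (32 − 83.4466)²/83.4466 = 31.7179
  (124 − 175.4466)²/175.4466 = 15.0858
  (200 − 148.5534)²/148.5534 = 17.8168
χ² = 26.8560 + 31.7179 + 15.0858 + 17.8168 = 91.477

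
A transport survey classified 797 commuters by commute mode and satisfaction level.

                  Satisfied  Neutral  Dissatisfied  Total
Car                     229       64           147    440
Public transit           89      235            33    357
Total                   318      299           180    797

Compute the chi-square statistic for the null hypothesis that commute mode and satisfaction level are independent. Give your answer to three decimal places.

225.432

Grand total N = 797.
Expected counts (row total × column total / N):
  Car, Satisfied: 440×318/797 = 175.55834
  Car, Neutral: 440×299/797 = 165.06901
  Car, Dissatisfied: 440×180/797 = 99.37265
  Public transit, Satisfied: 357×318/797 = 142.44166
  Public transit, Neutral: 357×299/797 = 133.93099
  Public transit, Dissatisfied: 357×180/797 = 80.62735
Contributions (O − E)²/E:
  (229 − 175.55834)²/175.55834 = 16.2682
  (64 − 165.06901)²/165.06901 = 61.8829
  (147 − 99.37265)²/99.37265 = 22.8268
  (89 − 142.44166)²/142.44166 = 20.0504
  (235 − 133.93099)²/133.93099 = 76.2702
  (33 − 80.62735)²/80.62735 = 28.1339
χ² = 16.2682 + 61.8829 + 22.8268 + 20.0504 + 76.2702 + 28.1339 = 225.432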